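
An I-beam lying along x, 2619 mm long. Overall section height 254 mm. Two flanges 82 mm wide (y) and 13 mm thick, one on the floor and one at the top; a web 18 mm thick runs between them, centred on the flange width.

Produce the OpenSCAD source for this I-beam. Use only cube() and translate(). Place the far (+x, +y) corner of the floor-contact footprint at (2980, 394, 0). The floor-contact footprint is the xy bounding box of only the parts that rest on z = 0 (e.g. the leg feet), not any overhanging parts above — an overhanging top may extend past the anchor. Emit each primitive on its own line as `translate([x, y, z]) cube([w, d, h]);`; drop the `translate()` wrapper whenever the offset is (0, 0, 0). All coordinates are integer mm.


translate([361, 312, 0]) cube([2619, 82, 13]);
translate([361, 344, 13]) cube([2619, 18, 228]);
translate([361, 312, 241]) cube([2619, 82, 13]);


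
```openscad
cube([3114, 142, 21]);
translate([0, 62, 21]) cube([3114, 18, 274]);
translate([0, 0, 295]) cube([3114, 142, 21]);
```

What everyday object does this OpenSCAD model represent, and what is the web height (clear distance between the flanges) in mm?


An I-beam. The web height is 274 mm.

Two wide flanges with a thin centred web — an I-beam. Overall 316 mm minus two 21 mm flanges gives a web of 316 − 2·21 = 274 mm.


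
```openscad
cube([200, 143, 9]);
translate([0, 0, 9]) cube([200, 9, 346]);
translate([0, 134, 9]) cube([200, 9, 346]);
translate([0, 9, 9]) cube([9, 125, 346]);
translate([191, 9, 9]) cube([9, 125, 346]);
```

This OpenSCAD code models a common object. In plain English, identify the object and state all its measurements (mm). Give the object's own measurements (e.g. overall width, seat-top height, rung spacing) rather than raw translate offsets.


An open-topped rectangular box: outside dimensions 200×143×355 mm, with a uniform wall and base thickness of 9 mm. The base is a full 200×143 slab on the floor; four walls sit on top of the base. The front and back walls (the −y and +y sides) span the full width; the two side walls fit between them.


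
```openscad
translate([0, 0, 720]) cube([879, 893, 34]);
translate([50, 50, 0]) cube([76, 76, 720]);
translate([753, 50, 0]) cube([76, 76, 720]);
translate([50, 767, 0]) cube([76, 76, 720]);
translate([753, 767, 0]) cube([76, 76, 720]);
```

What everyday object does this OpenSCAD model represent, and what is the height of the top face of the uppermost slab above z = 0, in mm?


A table. The table height is 754 mm.

A 879×893×34 slab sits at z = 720 on four 76 mm square posts — a table. The top surface is at 720 + 34 = 754 mm.


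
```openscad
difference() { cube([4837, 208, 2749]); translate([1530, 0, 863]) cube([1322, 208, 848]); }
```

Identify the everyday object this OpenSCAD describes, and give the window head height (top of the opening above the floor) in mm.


A wall with a window opening. The window head height is 1711 mm.

A wall with a rectangular opening subtracted — a window. Sill at z = 863, opening 848 mm tall, so the head is at 863 + 848 = 1711 mm.


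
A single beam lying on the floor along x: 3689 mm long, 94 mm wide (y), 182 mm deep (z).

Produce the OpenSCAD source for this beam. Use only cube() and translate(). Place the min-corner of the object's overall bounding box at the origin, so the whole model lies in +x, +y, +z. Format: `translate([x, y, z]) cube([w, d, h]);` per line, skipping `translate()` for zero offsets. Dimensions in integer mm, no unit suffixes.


cube([3689, 94, 182]);


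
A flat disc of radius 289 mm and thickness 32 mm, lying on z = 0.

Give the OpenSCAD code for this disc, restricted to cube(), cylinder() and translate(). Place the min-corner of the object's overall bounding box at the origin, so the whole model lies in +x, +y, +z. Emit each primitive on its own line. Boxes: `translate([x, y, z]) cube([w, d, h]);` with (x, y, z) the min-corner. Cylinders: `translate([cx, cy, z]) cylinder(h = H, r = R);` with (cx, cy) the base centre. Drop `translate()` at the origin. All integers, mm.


translate([289, 289, 0]) cylinder(h = 32, r = 289);


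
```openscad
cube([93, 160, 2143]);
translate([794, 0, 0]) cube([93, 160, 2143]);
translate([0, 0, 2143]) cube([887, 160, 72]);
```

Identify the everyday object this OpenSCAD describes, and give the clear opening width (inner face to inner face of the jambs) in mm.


A door frame. The clear opening width is 701 mm.

Two 2143 mm tall posts with a header on top — a door frame. The left jamb is 93 mm wide at x = 0; the right jamb starts at x = 794. The clear opening is 794 − 93 = 701 mm.


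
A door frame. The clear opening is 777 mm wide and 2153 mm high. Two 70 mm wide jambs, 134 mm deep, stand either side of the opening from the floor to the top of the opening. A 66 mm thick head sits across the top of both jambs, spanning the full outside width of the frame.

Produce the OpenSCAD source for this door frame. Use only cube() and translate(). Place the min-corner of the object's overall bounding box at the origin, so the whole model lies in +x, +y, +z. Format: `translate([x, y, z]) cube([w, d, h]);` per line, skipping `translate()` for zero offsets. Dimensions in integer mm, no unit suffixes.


cube([70, 134, 2153]);
translate([847, 0, 0]) cube([70, 134, 2153]);
translate([0, 0, 2153]) cube([917, 134, 66]);


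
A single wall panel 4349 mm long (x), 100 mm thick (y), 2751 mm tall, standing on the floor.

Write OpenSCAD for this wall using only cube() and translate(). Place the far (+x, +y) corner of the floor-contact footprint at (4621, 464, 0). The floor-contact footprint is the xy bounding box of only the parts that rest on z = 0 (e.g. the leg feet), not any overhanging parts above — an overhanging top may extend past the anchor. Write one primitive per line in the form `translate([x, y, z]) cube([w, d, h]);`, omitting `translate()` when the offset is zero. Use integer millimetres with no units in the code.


translate([272, 364, 0]) cube([4349, 100, 2751]);


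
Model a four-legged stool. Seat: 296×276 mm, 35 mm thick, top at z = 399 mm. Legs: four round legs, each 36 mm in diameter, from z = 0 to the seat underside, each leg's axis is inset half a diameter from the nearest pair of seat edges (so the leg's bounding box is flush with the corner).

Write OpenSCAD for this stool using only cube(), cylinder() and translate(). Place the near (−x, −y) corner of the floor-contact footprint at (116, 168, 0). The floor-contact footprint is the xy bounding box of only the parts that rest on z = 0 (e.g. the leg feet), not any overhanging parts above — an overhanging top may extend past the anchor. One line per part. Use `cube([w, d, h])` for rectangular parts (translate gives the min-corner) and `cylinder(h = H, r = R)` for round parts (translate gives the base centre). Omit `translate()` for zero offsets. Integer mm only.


// leg_h = 399 - 35 = 364
translate([116, 168, 364]) cube([296, 276, 35]);
translate([134, 186, 0]) cylinder(h = 364, r = 18);
translate([394, 186, 0]) cylinder(h = 364, r = 18);
translate([134, 426, 0]) cylinder(h = 364, r = 18);
translate([394, 426, 0]) cylinder(h = 364, r = 18);


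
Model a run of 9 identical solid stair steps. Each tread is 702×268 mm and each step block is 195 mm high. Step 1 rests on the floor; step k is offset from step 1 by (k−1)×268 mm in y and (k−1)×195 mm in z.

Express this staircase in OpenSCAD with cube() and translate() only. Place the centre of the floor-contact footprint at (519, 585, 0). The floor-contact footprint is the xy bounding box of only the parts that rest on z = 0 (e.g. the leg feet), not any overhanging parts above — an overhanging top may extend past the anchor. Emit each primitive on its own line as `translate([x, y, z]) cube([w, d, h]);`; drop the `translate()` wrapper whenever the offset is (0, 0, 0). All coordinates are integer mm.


translate([168, 451, 0]) cube([702, 268, 195]);
translate([168, 719, 195]) cube([702, 268, 195]);
translate([168, 987, 390]) cube([702, 268, 195]);
translate([168, 1255, 585]) cube([702, 268, 195]);
translate([168, 1523, 780]) cube([702, 268, 195]);
translate([168, 1791, 975]) cube([702, 268, 195]);
translate([168, 2059, 1170]) cube([702, 268, 195]);
translate([168, 2327, 1365]) cube([702, 268, 195]);
translate([168, 2595, 1560]) cube([702, 268, 195]);


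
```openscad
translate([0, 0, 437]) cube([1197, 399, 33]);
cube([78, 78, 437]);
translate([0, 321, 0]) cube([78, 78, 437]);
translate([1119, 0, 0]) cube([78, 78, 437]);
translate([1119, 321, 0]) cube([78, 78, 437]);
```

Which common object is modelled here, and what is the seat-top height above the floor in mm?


A bench. The seat-top height is 470 mm.

A long slab on four corner posts — a bench. The slab sits at z = 437 with thickness 33, so the top is 437 + 33 = 470 mm.


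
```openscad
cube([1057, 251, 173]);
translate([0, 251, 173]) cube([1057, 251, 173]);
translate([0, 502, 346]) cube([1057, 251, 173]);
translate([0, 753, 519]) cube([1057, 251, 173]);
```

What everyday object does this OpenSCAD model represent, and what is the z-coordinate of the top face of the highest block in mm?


A staircase. The total rise is 692 mm.

4 identical blocks, each offset up and back from the previous — a staircase. Each step is 173 mm tall and there are 4 of them, so the total rise is 4 × 173 = 692 mm.


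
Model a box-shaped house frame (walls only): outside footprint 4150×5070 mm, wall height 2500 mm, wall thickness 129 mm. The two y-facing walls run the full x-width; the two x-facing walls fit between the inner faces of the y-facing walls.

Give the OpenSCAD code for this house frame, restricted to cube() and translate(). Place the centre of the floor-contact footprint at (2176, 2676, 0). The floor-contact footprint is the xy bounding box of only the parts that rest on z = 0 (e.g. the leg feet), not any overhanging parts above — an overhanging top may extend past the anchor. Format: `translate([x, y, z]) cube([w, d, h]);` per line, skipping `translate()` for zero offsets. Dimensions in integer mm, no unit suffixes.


translate([101, 141, 0]) cube([4150, 129, 2500]);
translate([101, 5082, 0]) cube([4150, 129, 2500]);
translate([101, 270, 0]) cube([129, 4812, 2500]);
translate([4122, 270, 0]) cube([129, 4812, 2500]);


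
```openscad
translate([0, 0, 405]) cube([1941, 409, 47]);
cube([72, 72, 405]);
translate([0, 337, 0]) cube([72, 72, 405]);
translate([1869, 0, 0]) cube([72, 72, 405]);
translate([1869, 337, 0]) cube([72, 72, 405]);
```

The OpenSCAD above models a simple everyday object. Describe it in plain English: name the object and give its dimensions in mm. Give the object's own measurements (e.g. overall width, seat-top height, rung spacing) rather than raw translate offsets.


A bench: a 1941×409 mm seat slab, 47 mm thick, top at z = 452 mm, on four 72×72 mm square legs flush with the seat corners and standing on z = 0.


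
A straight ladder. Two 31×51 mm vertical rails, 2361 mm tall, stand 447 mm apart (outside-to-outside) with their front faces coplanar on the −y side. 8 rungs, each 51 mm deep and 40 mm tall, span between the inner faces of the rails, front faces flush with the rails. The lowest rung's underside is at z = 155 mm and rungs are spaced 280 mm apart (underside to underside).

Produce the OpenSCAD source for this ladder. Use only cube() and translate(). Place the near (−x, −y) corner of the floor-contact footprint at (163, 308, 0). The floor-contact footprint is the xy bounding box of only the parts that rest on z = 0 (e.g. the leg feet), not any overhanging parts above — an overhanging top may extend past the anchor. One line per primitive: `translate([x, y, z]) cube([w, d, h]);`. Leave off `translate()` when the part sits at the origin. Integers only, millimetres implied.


translate([163, 308, 0]) cube([31, 51, 2361]);
translate([579, 308, 0]) cube([31, 51, 2361]);
translate([194, 308, 155]) cube([385, 51, 40]);
translate([194, 308, 435]) cube([385, 51, 40]);
translate([194, 308, 715]) cube([385, 51, 40]);
translate([194, 308, 995]) cube([385, 51, 40]);
translate([194, 308, 1275]) cube([385, 51, 40]);
translate([194, 308, 1555]) cube([385, 51, 40]);
translate([194, 308, 1835]) cube([385, 51, 40]);
translate([194, 308, 2115]) cube([385, 51, 40]);


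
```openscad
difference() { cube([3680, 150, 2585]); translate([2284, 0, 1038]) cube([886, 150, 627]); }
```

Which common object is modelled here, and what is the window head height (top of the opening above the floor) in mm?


A wall with a window opening. The window head height is 1665 mm.

A wall with a rectangular opening subtracted — a window. Sill at z = 1038, opening 627 mm tall, so the head is at 1038 + 627 = 1665 mm.


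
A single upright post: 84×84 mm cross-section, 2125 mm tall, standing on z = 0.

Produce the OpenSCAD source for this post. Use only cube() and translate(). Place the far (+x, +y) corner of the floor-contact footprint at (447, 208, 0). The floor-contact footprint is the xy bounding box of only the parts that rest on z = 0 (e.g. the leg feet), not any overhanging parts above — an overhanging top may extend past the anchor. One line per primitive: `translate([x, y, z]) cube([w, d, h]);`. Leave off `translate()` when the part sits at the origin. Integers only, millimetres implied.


translate([363, 124, 0]) cube([84, 84, 2125]);


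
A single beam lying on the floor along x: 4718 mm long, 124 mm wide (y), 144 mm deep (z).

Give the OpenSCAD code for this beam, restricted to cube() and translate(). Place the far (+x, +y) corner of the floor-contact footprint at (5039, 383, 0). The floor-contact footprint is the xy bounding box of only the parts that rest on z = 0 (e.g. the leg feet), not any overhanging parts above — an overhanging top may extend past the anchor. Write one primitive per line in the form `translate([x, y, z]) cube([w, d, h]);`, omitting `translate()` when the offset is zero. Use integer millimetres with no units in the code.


translate([321, 259, 0]) cube([4718, 124, 144]);


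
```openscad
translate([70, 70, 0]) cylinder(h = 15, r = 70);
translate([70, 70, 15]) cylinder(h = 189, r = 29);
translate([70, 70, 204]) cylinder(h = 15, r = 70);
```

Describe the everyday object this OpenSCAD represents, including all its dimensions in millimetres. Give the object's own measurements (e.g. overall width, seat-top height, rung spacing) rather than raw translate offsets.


A spool: two coaxial disc flanges of radius 70 mm and thickness 15 mm, joined by a core cylinder of radius 29 mm and height 189 mm. The lower flange rests on z = 0 and the three cylinders share a vertical axis.


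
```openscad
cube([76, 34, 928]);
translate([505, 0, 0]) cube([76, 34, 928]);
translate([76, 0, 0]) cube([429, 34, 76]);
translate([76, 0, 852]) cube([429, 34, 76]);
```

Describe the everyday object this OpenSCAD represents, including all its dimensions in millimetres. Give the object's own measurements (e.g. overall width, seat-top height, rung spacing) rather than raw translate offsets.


A rectangular picture frame lying in the x–z plane (depth along y). The opening is 429 mm wide (x) by 776 mm tall (z), surrounded by a border 76 mm wide on all four sides. The frame is 34 mm deep and is made of two full-height vertical stiles with two horizontal rails fitted between them.


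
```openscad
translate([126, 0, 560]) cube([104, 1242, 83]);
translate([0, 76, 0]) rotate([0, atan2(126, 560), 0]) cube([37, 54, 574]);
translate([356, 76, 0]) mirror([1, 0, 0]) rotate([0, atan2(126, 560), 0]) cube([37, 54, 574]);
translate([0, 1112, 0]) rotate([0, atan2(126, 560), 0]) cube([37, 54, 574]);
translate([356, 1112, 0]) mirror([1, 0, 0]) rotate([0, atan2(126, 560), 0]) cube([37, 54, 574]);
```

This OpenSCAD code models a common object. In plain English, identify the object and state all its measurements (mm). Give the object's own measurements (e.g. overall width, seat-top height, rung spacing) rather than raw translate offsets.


A sawhorse. A 104×1242×83 mm beam (x, y, z) sits on two A-frame leg pairs. Each pair is two raked legs of 37×54 mm section (54 mm along y) splaying symmetrically in x. Each leg rises 560 mm vertically over 126 mm of horizontal reach and is 574 mm long along its own axis. Every leg's outer bottom edge rests on the floor and its outer top edge meets a bottom edge of the beam — the left legs (tilting toward +x) meet the beam's −x bottom edge, the right legs (their mirror images, tilting toward −x) meet its +x bottom edge — so the leg tops tuck under the beam, the beam's underside is 560 mm above the floor, and the feet are 356 mm apart outside-to-outside with the beam centred between them. The two leg pairs are set in 76 mm from either end of the beam.


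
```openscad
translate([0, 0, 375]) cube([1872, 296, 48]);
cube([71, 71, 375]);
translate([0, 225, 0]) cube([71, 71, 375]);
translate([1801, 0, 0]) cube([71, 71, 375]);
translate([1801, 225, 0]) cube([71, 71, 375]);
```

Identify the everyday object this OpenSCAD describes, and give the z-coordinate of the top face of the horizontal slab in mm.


A bench. The seat-top height is 423 mm.

A long slab on four corner posts — a bench. The slab sits at z = 375 with thickness 48, so the top is 375 + 48 = 423 mm.


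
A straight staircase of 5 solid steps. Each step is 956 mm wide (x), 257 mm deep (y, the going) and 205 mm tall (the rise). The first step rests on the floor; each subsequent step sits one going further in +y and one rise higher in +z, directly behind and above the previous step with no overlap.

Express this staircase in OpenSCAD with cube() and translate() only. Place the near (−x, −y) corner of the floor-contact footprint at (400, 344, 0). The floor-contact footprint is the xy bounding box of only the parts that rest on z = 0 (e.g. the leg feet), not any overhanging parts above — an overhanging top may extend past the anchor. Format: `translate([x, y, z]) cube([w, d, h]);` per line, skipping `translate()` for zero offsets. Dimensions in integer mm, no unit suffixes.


translate([400, 344, 0]) cube([956, 257, 205]);
translate([400, 601, 205]) cube([956, 257, 205]);
translate([400, 858, 410]) cube([956, 257, 205]);
translate([400, 1115, 615]) cube([956, 257, 205]);
translate([400, 1372, 820]) cube([956, 257, 205]);


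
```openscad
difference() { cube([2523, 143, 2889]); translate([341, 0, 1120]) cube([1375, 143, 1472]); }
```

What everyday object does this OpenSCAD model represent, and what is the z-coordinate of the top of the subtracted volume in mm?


A wall with a window opening. The window head height is 2592 mm.

A wall with a rectangular opening subtracted — a window. Sill at z = 1120, opening 1472 mm tall, so the head is at 1120 + 1472 = 2592 mm.


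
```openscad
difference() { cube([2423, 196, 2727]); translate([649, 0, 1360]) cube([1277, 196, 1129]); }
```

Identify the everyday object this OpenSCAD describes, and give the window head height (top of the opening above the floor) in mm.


A wall with a window opening. The window head height is 2489 mm.

A wall with a rectangular opening subtracted — a window. Sill at z = 1360, opening 1129 mm tall, so the head is at 1360 + 1129 = 2489 mm.


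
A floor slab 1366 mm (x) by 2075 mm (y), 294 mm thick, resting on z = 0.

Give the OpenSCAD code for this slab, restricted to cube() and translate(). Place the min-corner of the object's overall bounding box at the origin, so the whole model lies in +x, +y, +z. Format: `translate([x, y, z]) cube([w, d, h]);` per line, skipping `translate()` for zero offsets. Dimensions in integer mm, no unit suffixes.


cube([1366, 2075, 294]);


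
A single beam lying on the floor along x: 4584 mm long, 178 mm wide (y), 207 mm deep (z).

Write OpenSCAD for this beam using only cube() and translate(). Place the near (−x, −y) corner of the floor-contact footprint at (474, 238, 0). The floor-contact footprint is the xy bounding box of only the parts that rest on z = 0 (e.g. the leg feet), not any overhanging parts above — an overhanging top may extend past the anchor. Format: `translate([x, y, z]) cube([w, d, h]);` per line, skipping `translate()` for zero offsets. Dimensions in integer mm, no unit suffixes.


translate([474, 238, 0]) cube([4584, 178, 207]);


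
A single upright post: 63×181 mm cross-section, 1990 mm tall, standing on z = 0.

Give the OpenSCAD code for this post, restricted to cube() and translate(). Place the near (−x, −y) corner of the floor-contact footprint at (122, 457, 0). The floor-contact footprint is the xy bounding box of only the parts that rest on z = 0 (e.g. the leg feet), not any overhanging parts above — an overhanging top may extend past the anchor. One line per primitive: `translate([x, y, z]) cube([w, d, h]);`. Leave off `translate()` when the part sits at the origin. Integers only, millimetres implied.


translate([122, 457, 0]) cube([63, 181, 1990]);


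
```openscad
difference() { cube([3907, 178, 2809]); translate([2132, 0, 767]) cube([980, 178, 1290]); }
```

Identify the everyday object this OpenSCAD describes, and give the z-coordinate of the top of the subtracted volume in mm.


A wall with a window opening. The window head height is 2057 mm.

A wall with a rectangular opening subtracted — a window. Sill at z = 767, opening 1290 mm tall, so the head is at 767 + 1290 = 2057 mm.


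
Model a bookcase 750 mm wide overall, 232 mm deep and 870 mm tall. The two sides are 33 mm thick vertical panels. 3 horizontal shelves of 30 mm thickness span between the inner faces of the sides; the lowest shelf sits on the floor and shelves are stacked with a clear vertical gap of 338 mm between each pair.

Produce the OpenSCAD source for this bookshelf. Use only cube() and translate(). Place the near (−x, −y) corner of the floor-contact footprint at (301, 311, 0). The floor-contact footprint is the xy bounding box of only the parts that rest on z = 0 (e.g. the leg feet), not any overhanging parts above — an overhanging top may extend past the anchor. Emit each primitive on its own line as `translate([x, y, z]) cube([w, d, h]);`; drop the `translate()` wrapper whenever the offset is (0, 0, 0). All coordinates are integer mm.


translate([301, 311, 0]) cube([33, 232, 870]);
translate([1018, 311, 0]) cube([33, 232, 870]);
translate([334, 311, 0]) cube([684, 232, 30]);
translate([334, 311, 368]) cube([684, 232, 30]);
translate([334, 311, 736]) cube([684, 232, 30]);


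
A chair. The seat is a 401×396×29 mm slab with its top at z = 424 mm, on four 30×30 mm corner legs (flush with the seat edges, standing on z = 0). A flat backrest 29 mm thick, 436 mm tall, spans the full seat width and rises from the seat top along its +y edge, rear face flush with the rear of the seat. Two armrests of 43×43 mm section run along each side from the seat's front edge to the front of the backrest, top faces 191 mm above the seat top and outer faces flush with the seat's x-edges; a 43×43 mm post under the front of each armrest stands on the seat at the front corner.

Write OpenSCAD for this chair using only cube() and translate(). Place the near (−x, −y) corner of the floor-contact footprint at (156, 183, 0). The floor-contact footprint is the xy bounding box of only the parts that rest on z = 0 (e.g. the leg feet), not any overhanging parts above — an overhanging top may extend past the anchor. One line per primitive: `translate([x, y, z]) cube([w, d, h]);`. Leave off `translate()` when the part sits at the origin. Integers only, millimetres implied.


translate([156, 183, 395]) cube([401, 396, 29]);
translate([156, 183, 0]) cube([30, 30, 395]);
translate([527, 183, 0]) cube([30, 30, 395]);
translate([156, 549, 0]) cube([30, 30, 395]);
translate([527, 549, 0]) cube([30, 30, 395]);
translate([156, 550, 424]) cube([401, 29, 436]);
translate([156, 183, 572]) cube([43, 367, 43]);
translate([514, 183, 572]) cube([43, 367, 43]);
translate([156, 183, 424]) cube([43, 43, 148]);
translate([514, 183, 424]) cube([43, 43, 148]);


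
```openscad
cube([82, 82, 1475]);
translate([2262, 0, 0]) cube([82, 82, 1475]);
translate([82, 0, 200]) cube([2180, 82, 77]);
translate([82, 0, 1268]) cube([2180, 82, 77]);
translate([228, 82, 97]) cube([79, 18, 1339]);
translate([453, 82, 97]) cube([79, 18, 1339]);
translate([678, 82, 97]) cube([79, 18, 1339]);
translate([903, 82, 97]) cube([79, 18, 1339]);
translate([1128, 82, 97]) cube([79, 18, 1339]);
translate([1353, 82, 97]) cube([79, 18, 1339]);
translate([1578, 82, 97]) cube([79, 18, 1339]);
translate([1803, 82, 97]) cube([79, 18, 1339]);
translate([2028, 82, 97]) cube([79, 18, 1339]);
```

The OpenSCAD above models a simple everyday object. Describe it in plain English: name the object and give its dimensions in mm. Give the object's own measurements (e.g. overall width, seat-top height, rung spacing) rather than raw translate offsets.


A fence section. Two 82×82 mm posts, 1475 mm tall, stand on the floor with a clear span of 2180 mm between their inner faces. Two horizontal rails of 82×77 mm section span the gap between the posts with their undersides at z = 200 mm and z = 1268 mm, flush with the posts' −y face. 9 pickets, each 79 mm wide, 18 mm thick and 1339 mm tall, are fixed to the +y face of the rails with their bottoms at z = 97 mm, spaced across the span with a 146 mm gap after the −x post and between neighbouring pickets, with 155 mm left before the +x post.


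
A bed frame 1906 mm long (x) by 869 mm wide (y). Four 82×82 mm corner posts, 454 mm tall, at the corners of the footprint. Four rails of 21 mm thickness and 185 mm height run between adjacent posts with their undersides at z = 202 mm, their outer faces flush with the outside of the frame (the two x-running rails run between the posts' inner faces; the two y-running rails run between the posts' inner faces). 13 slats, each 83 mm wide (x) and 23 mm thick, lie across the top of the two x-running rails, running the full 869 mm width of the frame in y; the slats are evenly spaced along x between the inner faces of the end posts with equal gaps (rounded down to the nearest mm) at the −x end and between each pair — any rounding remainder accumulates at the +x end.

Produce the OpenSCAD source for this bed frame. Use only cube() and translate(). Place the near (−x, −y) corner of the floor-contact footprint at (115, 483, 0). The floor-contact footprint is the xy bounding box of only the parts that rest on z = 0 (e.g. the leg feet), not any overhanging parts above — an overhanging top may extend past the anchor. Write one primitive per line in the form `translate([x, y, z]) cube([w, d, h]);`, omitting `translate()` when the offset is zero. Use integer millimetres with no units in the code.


translate([115, 483, 0]) cube([82, 82, 454]);
translate([115, 1270, 0]) cube([82, 82, 454]);
translate([1939, 483, 0]) cube([82, 82, 454]);
translate([1939, 1270, 0]) cube([82, 82, 454]);
translate([197, 483, 202]) cube([1742, 21, 185]);
translate([197, 1331, 202]) cube([1742, 21, 185]);
translate([115, 565, 202]) cube([21, 705, 185]);
translate([2000, 565, 202]) cube([21, 705, 185]);
translate([244, 483, 387]) cube([83, 869, 23]);
translate([374, 483, 387]) cube([83, 869, 23]);
translate([504, 483, 387]) cube([83, 869, 23]);
translate([634, 483, 387]) cube([83, 869, 23]);
translate([764, 483, 387]) cube([83, 869, 23]);
translate([894, 483, 387]) cube([83, 869, 23]);
translate([1024, 483, 387]) cube([83, 869, 23]);
translate([1154, 483, 387]) cube([83, 869, 23]);
translate([1284, 483, 387]) cube([83, 869, 23]);
translate([1414, 483, 387]) cube([83, 869, 23]);
translate([1544, 483, 387]) cube([83, 869, 23]);
translate([1674, 483, 387]) cube([83, 869, 23]);
translate([1804, 483, 387]) cube([83, 869, 23]);


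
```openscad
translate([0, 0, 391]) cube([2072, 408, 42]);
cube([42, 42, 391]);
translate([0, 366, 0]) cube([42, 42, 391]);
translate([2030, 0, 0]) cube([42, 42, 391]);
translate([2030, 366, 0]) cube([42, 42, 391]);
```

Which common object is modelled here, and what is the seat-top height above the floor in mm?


A bench. The seat-top height is 433 mm.

A long slab on four corner posts — a bench. The slab sits at z = 391 with thickness 42, so the top is 391 + 42 = 433 mm.


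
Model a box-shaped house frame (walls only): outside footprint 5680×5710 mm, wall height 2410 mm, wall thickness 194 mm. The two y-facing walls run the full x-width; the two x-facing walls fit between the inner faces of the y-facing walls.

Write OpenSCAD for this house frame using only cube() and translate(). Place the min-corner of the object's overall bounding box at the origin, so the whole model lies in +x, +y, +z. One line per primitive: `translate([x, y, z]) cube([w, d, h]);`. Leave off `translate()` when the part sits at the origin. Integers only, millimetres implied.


cube([5680, 194, 2410]);
translate([0, 5516, 0]) cube([5680, 194, 2410]);
translate([0, 194, 0]) cube([194, 5322, 2410]);
translate([5486, 194, 0]) cube([194, 5322, 2410]);


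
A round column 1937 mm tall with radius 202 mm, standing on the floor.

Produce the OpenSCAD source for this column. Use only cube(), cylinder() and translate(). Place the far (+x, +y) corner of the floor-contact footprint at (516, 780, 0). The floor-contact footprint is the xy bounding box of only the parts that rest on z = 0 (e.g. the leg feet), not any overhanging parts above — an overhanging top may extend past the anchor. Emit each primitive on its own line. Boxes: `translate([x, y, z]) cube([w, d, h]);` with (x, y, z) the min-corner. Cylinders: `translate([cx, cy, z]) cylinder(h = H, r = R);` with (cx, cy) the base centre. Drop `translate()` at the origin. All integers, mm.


translate([314, 578, 0]) cylinder(h = 1937, r = 202);


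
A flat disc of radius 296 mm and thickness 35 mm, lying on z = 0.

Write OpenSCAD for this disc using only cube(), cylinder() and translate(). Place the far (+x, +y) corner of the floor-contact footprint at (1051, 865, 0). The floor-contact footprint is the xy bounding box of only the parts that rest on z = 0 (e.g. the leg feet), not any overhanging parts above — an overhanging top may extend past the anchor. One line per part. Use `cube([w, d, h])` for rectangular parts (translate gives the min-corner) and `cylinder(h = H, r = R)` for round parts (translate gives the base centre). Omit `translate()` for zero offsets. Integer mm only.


translate([755, 569, 0]) cylinder(h = 35, r = 296);


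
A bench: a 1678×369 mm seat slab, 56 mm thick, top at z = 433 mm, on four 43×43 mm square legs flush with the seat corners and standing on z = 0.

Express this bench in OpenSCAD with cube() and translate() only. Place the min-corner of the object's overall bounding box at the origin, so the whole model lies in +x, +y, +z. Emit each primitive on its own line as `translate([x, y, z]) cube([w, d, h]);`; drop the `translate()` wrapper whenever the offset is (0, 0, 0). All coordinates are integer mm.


translate([0, 0, 377]) cube([1678, 369, 56]);
cube([43, 43, 377]);
translate([0, 326, 0]) cube([43, 43, 377]);
translate([1635, 0, 0]) cube([43, 43, 377]);
translate([1635, 326, 0]) cube([43, 43, 377]);


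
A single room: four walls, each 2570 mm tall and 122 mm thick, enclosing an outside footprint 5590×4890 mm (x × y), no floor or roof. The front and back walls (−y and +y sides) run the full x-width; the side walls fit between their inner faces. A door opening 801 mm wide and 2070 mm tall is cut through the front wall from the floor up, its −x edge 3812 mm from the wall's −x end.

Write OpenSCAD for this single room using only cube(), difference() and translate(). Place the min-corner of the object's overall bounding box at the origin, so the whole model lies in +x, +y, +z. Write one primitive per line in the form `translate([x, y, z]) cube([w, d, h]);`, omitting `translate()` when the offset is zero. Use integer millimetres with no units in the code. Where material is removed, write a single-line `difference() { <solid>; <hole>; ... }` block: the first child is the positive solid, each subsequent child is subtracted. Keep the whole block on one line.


difference() { cube([5590, 122, 2570]); translate([3812, 0, 0]) cube([801, 122, 2070]); }
translate([0, 4768, 0]) cube([5590, 122, 2570]);
translate([0, 122, 0]) cube([122, 4646, 2570]);
translate([5468, 122, 0]) cube([122, 4646, 2570]);


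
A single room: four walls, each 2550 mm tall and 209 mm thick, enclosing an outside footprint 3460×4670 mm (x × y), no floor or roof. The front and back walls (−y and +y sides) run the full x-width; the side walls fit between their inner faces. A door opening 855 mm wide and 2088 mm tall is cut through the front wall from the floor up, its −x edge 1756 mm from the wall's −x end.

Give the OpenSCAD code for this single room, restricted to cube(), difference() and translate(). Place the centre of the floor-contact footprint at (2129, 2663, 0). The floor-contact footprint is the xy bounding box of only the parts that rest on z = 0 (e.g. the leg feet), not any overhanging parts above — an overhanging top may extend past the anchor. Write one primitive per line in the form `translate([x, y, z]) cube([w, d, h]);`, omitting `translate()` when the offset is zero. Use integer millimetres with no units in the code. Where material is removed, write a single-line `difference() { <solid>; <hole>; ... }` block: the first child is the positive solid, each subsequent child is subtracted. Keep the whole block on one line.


difference() { translate([399, 328, 0]) cube([3460, 209, 2550]); translate([2155, 328, 0]) cube([855, 209, 2088]); }
translate([399, 4789, 0]) cube([3460, 209, 2550]);
translate([399, 537, 0]) cube([209, 4252, 2550]);
translate([3650, 537, 0]) cube([209, 4252, 2550]);


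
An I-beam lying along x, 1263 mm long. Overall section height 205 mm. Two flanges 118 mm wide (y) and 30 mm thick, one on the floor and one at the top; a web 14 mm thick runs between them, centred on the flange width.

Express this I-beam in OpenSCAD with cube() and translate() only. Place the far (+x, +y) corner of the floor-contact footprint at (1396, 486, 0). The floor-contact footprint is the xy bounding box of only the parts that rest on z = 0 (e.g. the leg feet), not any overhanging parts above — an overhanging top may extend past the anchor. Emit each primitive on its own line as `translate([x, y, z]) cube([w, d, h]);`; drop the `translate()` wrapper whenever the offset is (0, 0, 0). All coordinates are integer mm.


translate([133, 368, 0]) cube([1263, 118, 30]);
translate([133, 420, 30]) cube([1263, 14, 145]);
translate([133, 368, 175]) cube([1263, 118, 30]);


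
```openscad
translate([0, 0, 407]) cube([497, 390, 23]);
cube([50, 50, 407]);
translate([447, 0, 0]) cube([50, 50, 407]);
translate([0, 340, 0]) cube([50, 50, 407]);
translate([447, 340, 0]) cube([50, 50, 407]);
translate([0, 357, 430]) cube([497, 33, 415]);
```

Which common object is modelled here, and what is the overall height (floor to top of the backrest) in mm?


A chair. The overall height is 845 mm.

A slab on four corner posts with a tall panel at the back — a chair. The seat slab sits at z = 407 with thickness 23, and the 415 mm backrest starts at the seat top, so the overall height is 407 + 23 + 415 = 845 mm.


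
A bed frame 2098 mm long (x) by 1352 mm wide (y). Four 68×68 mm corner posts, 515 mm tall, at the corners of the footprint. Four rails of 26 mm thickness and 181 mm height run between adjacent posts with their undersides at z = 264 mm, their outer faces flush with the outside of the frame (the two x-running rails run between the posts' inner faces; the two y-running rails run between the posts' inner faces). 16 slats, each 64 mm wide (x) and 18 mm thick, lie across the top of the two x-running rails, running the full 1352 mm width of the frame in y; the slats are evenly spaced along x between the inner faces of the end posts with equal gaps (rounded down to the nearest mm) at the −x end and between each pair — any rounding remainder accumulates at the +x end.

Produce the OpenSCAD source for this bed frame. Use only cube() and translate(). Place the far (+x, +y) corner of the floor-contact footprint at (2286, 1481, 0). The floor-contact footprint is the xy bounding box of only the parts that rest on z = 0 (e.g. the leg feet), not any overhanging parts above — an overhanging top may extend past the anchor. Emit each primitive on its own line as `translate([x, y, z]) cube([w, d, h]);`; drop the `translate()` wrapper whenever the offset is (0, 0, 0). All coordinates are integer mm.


translate([188, 129, 0]) cube([68, 68, 515]);
translate([188, 1413, 0]) cube([68, 68, 515]);
translate([2218, 129, 0]) cube([68, 68, 515]);
translate([2218, 1413, 0]) cube([68, 68, 515]);
translate([256, 129, 264]) cube([1962, 26, 181]);
translate([256, 1455, 264]) cube([1962, 26, 181]);
translate([188, 197, 264]) cube([26, 1216, 181]);
translate([2260, 197, 264]) cube([26, 1216, 181]);
translate([311, 129, 445]) cube([64, 1352, 18]);
translate([430, 129, 445]) cube([64, 1352, 18]);
translate([549, 129, 445]) cube([64, 1352, 18]);
translate([668, 129, 445]) cube([64, 1352, 18]);
translate([787, 129, 445]) cube([64, 1352, 18]);
translate([906, 129, 445]) cube([64, 1352, 18]);
translate([1025, 129, 445]) cube([64, 1352, 18]);
translate([1144, 129, 445]) cube([64, 1352, 18]);
translate([1263, 129, 445]) cube([64, 1352, 18]);
translate([1382, 129, 445]) cube([64, 1352, 18]);
translate([1501, 129, 445]) cube([64, 1352, 18]);
translate([1620, 129, 445]) cube([64, 1352, 18]);
translate([1739, 129, 445]) cube([64, 1352, 18]);
translate([1858, 129, 445]) cube([64, 1352, 18]);
translate([1977, 129, 445]) cube([64, 1352, 18]);
translate([2096, 129, 445]) cube([64, 1352, 18]);


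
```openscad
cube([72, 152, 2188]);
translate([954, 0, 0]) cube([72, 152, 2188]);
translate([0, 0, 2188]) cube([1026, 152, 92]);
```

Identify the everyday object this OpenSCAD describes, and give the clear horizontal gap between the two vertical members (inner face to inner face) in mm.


A door frame. The clear opening width is 882 mm.

Two 2188 mm tall posts with a header on top — a door frame. The left jamb is 72 mm wide at x = 0; the right jamb starts at x = 954. The clear opening is 954 − 72 = 882 mm.


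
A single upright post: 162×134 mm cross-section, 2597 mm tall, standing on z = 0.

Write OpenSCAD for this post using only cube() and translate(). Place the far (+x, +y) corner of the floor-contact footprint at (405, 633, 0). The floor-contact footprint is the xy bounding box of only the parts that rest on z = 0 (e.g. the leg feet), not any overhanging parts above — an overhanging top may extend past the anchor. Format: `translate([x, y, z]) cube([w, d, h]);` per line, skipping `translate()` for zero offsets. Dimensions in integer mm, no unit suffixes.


translate([243, 499, 0]) cube([162, 134, 2597]);


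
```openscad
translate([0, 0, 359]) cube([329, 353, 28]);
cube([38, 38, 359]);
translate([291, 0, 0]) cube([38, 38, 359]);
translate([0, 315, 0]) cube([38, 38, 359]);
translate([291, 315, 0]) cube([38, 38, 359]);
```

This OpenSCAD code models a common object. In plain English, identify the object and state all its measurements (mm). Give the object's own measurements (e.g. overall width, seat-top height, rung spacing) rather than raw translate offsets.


A simple wooden stool: a rectangular seat 329 mm (x) by 353 mm (y), 28 mm thick, top face at z = 387 mm, on four square legs, each 38×38 mm in cross-section. The legs rest on z = 0, each flush with a corner of the seat.


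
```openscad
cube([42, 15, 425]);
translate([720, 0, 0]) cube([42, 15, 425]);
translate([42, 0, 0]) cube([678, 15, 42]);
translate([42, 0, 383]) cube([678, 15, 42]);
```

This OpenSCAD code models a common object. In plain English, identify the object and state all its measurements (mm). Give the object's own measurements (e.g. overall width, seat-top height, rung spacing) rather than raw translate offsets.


A rectangular picture frame lying in the x–z plane (depth along y). The opening is 678 mm wide (x) by 341 mm tall (z), surrounded by a border 42 mm wide on all four sides. The frame is 15 mm deep and is made of two full-height vertical stiles with two horizontal rails fitted between them.
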